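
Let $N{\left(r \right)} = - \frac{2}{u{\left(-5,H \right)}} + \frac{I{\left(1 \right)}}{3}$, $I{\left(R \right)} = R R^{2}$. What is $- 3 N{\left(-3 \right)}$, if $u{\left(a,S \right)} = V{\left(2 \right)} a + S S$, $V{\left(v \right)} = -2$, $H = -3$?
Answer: $- \frac{13}{19} \approx -0.68421$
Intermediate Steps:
$u{\left(a,S \right)} = S^{2} - 2 a$ ($u{\left(a,S \right)} = - 2 a + S S = - 2 a + S^{2} = S^{2} - 2 a$)
$I{\left(R \right)} = R^{3}$
$N{\left(r \right)} = \frac{13}{57}$ ($N{\left(r \right)} = - \frac{2}{\left(-3\right)^{2} - -10} + \frac{1^{3}}{3} = - \frac{2}{9 + 10} + 1 \cdot \frac{1}{3} = - \frac{2}{19} + \frac{1}{3} = \frac{13}{57}$)
$- 3 N{\left(-3 \right)} = \left(-3\right) \frac{13}{57} = - \frac{13}{19}$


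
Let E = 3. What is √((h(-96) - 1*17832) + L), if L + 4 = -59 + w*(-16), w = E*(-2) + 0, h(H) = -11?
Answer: I*√17810 ≈ 133.45*I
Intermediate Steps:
w = -6 (w = 3*(-2) + 0 = -6 + 0 = -6)
L = 33 (L = -4 + (-59 - 6*(-16)) = -4 + (-59 + 96) = -4 + 37 = 33)
√((h(-96) - 1*17832) + L) = √((-11 - 1*17832) + 33) = √((-11 - 17832) + 33) = √(-17843 + 33) = √(-17810) = I*√17810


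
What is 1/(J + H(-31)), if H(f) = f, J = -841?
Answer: -1/872 ≈ -0.0011468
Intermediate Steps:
1/(J + H(-31)) = 1/(-841 - 31) = 1/(-872) = -1/872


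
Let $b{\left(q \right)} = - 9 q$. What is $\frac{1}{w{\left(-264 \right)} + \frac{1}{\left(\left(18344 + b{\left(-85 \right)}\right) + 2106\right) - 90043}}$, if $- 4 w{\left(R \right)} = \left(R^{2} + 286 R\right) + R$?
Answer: $\frac{68828}{104480903} \approx 0.00065876$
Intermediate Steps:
$w{\left(R \right)} = - \frac{287 R}{4} - \frac{R^{2}}{4}$ ($w{\left(R \right)} = - \frac{\left(R^{2} + 286 R\right) + R}{4} = - \frac{R^{2} + 287 R}{4} = - \frac{287 R}{4} - \frac{R^{2}}{4}$)
$\frac{1}{w{\left(-264 \right)} + \frac{1}{\left(\left(18344 + b{\left(-85 \right)}\right) + 2106\right) - 90043}} = \frac{1}{\left(- \frac{1}{4}\right) \left(-264\right) \left(287 - 264\right) + \frac{1}{\left(\left(18344 - -765\right) + 2106\right) - 90043}} = \frac{1}{\left(- \frac{1}{4}\right) \left(-264\right) 23 + \frac{1}{\left(\left(18344 + 765\right) + 2106\right) - 90043}} = \frac{1}{1518 + \frac{1}{\left(19109 + 2106\right) - 90043}} = \frac{1}{1518 + \frac{1}{21215 - 90043}} = \frac{1}{1518 + \frac{1}{-68828}} = \frac{1}{1518 - \frac{1}{68828}} = \frac{1}{\frac{104480903}{68828}} = \frac{68828}{104480903}$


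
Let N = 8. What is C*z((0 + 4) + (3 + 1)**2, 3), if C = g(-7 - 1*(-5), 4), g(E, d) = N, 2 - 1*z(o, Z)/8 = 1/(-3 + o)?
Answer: 2112/17 ≈ 124.24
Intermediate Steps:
z(o, Z) = 16 - 8/(-3 + o)
g(E, d) = 8
C = 8
C*z((0 + 4) + (3 + 1)**2, 3) = 8*(8*(-7 + 2*((0 + 4) + (3 + 1)**2))/(-3 + ((0 + 4) + (3 + 1)**2))) = 8*(8*(-7 + 2*(4 + 4**2))/(-3 + (4 + 4**2))) = 8*(8*(-7 + 2*(4 + 16))/(-3 + (4 + 16))) = 8*(8*(-7 + 2*20)/(-3 + 20)) = 8*(8*(-7 + 40)/17) = 8*(8*(1/17)*33) = 8*(264/17) = 2112/17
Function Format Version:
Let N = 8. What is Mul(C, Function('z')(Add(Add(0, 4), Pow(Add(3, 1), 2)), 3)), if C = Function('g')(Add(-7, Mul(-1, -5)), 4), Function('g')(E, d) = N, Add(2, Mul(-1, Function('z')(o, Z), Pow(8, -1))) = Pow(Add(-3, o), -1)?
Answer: Rational(2112, 17) ≈ 124.24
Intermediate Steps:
Function('z')(o, Z) = Add(16, Mul(-8, Pow(Add(-3, o), -1)))
Function('g')(E, d) = 8
C = 8
Mul(C, Function('z')(Add(Add(0, 4), Pow(Add(3, 1), 2)), 3)) = Mul(8, Mul(8, Pow(Add(-3, Add(Add(0, 4), Pow(Add(3, 1), 2))), -1), Add(-7, Mul(2, Add(Add(0, 4), Pow(Add(3, 1), 2)))))) = Mul(8, Mul(8, Pow(Add(-3, Add(4, Pow(4, 2))), -1), Add(-7, Mul(2, Add(4, Pow(4, 2)))))) = Mul(8, Mul(8, Pow(Add(-3, Add(4, 16)), -1), Add(-7, Mul(2, Add(4, 16))))) = Mul(8, Mul(8, Pow(Add(-3, 20), -1), Add(-7, Mul(2, 20)))) = Mul(8, Mul(8, Pow(17, -1), Add(-7, 40))) = Mul(8, Mul(8, Rational(1, 17), 33)) = Mul(8, Rational(264, 17)) = Rational(2112, 17)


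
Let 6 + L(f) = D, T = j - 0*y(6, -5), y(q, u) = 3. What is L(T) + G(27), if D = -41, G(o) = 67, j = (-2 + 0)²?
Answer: 20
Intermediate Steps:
j = 4 (j = (-2)² = 4)
T = 4 (T = 4 - 0*3 = 4 - 1*0 = 4 + 0 = 4)
L(f) = -47 (L(f) = -6 - 41 = -47)
L(T) + G(27) = -47 + 67 = 20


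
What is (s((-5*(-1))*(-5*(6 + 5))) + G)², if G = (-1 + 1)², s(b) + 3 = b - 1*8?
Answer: 81796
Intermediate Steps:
s(b) = -11 + b (s(b) = -3 + (b - 1*8) = -3 + (b - 8) = -3 + (-8 + b) = -11 + b)
G = 0 (G = 0² = 0)
(s((-5*(-1))*(-5*(6 + 5))) + G)² = ((-11 + (-5*(-1))*(-5*(6 + 5))) + 0)² = ((-11 + 5*(-5*11)) + 0)² = ((-11 + 5*(-55)) + 0)² = ((-11 - 275) + 0)² = (-286 + 0)² = (-286)² = 81796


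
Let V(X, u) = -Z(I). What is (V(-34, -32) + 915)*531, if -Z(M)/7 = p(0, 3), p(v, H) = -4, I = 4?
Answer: 470997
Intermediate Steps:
Z(M) = 28 (Z(M) = -7*(-4) = 28)
V(X, u) = -28 (V(X, u) = -1*28 = -28)
(V(-34, -32) + 915)*531 = (-28 + 915)*531 = 887*531 = 470997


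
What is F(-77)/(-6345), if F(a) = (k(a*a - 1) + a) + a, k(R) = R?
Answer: -5774/6345 ≈ -0.91001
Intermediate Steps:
F(a) = -1 + a**2 + 2*a (F(a) = ((a*a - 1) + a) + a = ((a**2 - 1) + a) + a = ((-1 + a**2) + a) + a = (-1 + a + a**2) + a = -1 + a**2 + 2*a)
F(-77)/(-6345) = (-1 + (-77)**2 + 2*(-77))/(-6345) = (-1 + 5929 - 154)*(-1/6345) = 5774*(-1/6345) = -5774/6345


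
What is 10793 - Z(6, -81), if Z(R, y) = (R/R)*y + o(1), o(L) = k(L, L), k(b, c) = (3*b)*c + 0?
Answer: 10871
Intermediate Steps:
k(b, c) = 3*b*c (k(b, c) = 3*b*c + 0 = 3*b*c)
o(L) = 3*L**2 (o(L) = 3*L*L = 3*L**2)
Z(R, y) = 3 + y (Z(R, y) = (R/R)*y + 3*1**2 = 1*y + 3*1 = y + 3 = 3 + y)
10793 - Z(6, -81) = 10793 - (3 - 81) = 10793 - 1*(-78) = 10793 + 78 = 10871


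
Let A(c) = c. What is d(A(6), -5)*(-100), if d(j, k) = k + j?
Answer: -100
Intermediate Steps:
d(j, k) = j + k
d(A(6), -5)*(-100) = (6 - 5)*(-100) = 1*(-100) = -100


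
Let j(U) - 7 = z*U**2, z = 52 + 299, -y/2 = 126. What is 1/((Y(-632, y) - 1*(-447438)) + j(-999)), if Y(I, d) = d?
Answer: 1/350745544 ≈ 2.8511e-9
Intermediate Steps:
y = -252 (y = -2*126 = -252)
z = 351
j(U) = 7 + 351*U**2
1/((Y(-632, y) - 1*(-447438)) + j(-999)) = 1/((-252 - 1*(-447438)) + (7 + 351*(-999)**2)) = 1/((-252 + 447438) + (7 + 351*998001)) = 1/(447186 + (7 + 350298351)) = 1/(447186 + 350298358) = 1/350745544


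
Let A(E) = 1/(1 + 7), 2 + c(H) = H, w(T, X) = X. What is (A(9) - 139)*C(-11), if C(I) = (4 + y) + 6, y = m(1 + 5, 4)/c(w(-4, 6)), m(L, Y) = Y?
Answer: -12221/8 ≈ -1527.6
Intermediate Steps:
c(H) = -2 + H
y = 1 (y = 4/(-2 + 6) = 4/4 = 4*(¼) = 1)
A(E) = ⅛ (A(E) = 1/8 = ⅛)
C(I) = 11 (C(I) = (4 + 1) + 6 = 5 + 6 = 11)
(A(9) - 139)*C(-11) = (⅛ - 139)*11 = -1111/8*11 = -12221/8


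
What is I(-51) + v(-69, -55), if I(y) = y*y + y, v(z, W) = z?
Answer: 2481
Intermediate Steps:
I(y) = y + y² (I(y) = y² + y = y + y²)
I(-51) + v(-69, -55) = -51*(1 - 51) - 69 = -51*(-50) - 69 = 2550 - 69 = 2481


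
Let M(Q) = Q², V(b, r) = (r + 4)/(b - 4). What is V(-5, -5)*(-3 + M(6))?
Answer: 11/3 ≈ 3.6667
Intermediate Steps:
V(b, r) = (4 + r)/(-4 + b)
V(-5, -5)*(-3 + M(6)) = ((4 - 5)/(-4 - 5))*(-3 + 6²) = (-1/(-9))*(-3 + 36) = -⅑*(-1)*33 = (⅑)*33 = 11/3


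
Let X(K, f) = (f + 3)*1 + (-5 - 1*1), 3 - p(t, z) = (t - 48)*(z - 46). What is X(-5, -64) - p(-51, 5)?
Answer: 3989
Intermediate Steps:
p(t, z) = 3 - (-48 + t)*(-46 + z) (p(t, z) = 3 - (t - 48)*(z - 46) = 3 - (-48 + t)*(-46 + z))
X(K, f) = -3 + f (X(K, f) = (3 + f)*1 + (-5 - 1) = (3 + f) - 6 = -3 + f)
X(-5, -64) - p(-51, 5) = (-3 - 64) - (-2205 + 46*(-51) + 48*5 - 1*(-51)*5) = -67 - (-2205 - 2346 + 240 + 255) = -67 - 1*(-4056) = -67 + 4056 = 3989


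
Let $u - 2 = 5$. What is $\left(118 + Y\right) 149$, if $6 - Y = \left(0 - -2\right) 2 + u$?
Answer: $16837$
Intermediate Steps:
$u = 7$ ($u = 2 + 5 = 7$)
$Y = -5$ ($Y = 6 - \left(\left(0 - -2\right) 2 + 7\right) = 6 - \left(\left(0 + 2\right) 2 + 7\right) = 6 - \left(2 \cdot 2 + 7\right) = 6 - \left(4 + 7\right) = 6 - 11 = -5$)
$\left(118 + Y\right) 149 = \left(118 - 5\right) 149 = 113 \cdot 149 = 16837$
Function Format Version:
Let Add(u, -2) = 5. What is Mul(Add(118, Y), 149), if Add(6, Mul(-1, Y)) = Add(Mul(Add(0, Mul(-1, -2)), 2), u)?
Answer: 16837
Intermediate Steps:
u = 7 (u = Add(2, 5) = 7)
Y = -5 (Y = Add(6, Mul(-1, Add(Mul(Add(0, Mul(-1, -2)), 2), 7))) = Add(6, Mul(-1, Add(Mul(Add(0, 2), 2), 7))) = Add(6, Mul(-1, Add(Mul(2, 2), 7))) = Add(6, Mul(-1, Add(4, 7))) = Add(6, Mul(-1, 11)) = Add(6, -11) = -5)
Mul(Add(118, Y), 149) = Mul(Add(118, -5), 149) = Mul(113, 149) = 16837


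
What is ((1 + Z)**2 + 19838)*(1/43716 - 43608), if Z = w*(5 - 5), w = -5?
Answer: -12606807133451/14572 ≈ -8.6514e+8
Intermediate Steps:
Z = 0 (Z = -5*(5 - 5) = -5*0 = 0)
((1 + Z)**2 + 19838)*(1/43716 - 43608) = ((1 + 0)**2 + 19838)*(1/43716 - 43608) = (1**2 + 19838)*(1/43716 - 43608) = (1 + 19838)*(-1906367327/43716) = 19839*(-1906367327/43716) = -12606807133451/14572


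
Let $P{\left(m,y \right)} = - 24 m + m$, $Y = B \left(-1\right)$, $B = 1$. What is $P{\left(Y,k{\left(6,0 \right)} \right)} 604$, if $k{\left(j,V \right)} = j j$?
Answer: $13892$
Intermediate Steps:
$Y = -1$ ($Y = 1 \left(-1\right) = -1$)
$k{\left(j,V \right)} = j^{2}$
$P{\left(m,y \right)} = - 23 m$
$P{\left(Y,k{\left(6,0 \right)} \right)} 604 = \left(-23\right) \left(-1\right) 604 = 23 \cdot 604 = 13892$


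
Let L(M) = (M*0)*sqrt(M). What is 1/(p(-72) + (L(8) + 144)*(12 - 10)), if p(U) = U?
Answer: 1/216 ≈ 0.0046296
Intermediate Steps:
L(M) = 0 (L(M) = 0*sqrt(M) = 0)
1/(p(-72) + (L(8) + 144)*(12 - 10)) = 1/(-72 + (0 + 144)*(12 - 10)) = 1/(-72 + 144*2) = 1/(-72 + 288) = 1/216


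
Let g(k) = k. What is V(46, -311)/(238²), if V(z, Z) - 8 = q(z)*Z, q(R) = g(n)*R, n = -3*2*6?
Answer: 128756/14161 ≈ 9.0923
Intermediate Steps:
n = -36 (n = -6*6 = -36)
q(R) = -36*R
V(z, Z) = 8 - 36*Z*z (V(z, Z) = 8 + (-36*z)*Z = 8 - 36*Z*z)
V(46, -311)/(238²) = (8 - 36*(-311)*46)/(238²) = (8 + 515016)/56644 = 515024*(1/56644) = 128756/14161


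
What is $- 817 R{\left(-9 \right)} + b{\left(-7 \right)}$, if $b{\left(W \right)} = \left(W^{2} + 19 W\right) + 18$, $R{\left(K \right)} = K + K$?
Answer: $14640$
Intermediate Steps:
$R{\left(K \right)} = 2 K$
$b{\left(W \right)} = 18 + W^{2} + 19 W$
$- 817 R{\left(-9 \right)} + b{\left(-7 \right)} = - 817 \cdot 2 \left(-9\right) + \left(18 + \left(-7\right)^{2} + 19 \left(-7\right)\right) = \left(-817\right) \left(-18\right) + \left(18 + 49 - 133\right) = 14706 - 66 = 14640$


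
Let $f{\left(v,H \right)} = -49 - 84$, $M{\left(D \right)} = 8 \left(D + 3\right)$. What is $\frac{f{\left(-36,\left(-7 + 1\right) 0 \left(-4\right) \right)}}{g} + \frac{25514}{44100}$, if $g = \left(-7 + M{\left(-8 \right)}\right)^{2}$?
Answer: $\frac{25247563}{48708450} \approx 0.51834$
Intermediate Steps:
$M{\left(D \right)} = 24 + 8 D$ ($M{\left(D \right)} = 8 \left(3 + D\right) = 24 + 8 D$)
$f{\left(v,H \right)} = -133$
$g = 2209$ ($g = \left(-7 + \left(24 + 8 \left(-8\right)\right)\right)^{2} = \left(-7 + \left(24 - 64\right)\right)^{2} = \left(-7 - 40\right)^{2} = \left(-47\right)^{2} = 2209$)
$\frac{f{\left(-36,\left(-7 + 1\right) 0 \left(-4\right) \right)}}{g} + \frac{25514}{44100} = - \frac{133}{2209} + \frac{25514}{44100} = \left(-133\right) \frac{1}{2209} + 25514 \cdot \frac{1}{44100} = - \frac{133}{2209} + \frac{12757}{22050} = \frac{25247563}{48708450}$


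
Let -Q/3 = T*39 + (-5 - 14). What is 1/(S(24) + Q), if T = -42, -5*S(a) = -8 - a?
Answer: 5/24887 ≈ 0.00020091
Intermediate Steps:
S(a) = 8/5 + a/5 (S(a) = -(-8 - a)/5 = 8/5 + a/5)
Q = 4971 (Q = -3*(-42*39 + (-5 - 14)) = -3*(-1638 - 19) = -3*(-1657) = 4971)
1/(S(24) + Q) = 1/((8/5 + (⅕)*24) + 4971) = 1/((8/5 + 24/5) + 4971) = 1/(32/5 + 4971) = 1/(24887/5) = 5/24887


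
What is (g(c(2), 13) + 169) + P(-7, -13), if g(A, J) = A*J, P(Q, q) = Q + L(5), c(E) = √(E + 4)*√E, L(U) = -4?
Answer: 158 + 26*√3 ≈ 203.03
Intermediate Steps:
c(E) = √E*√(4 + E) (c(E) = √(4 + E)*√E = √E*√(4 + E))
P(Q, q) = -4 + Q (P(Q, q) = Q - 4 = -4 + Q)
(g(c(2), 13) + 169) + P(-7, -13) = ((√2*√(4 + 2))*13 + 169) + (-4 - 7) = ((√2*√6)*13 + 169) - 11 = ((2*√3)*13 + 169) - 11 = (26*√3 + 169) - 11 = (169 + 26*√3) - 11 = 158 + 26*√3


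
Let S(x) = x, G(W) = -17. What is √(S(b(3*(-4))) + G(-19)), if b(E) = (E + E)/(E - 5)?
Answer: I*√4505/17 ≈ 3.9482*I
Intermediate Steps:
b(E) = 2*E/(-5 + E) (b(E) = (2*E)/(-5 + E) = 2*E/(-5 + E))
√(S(b(3*(-4))) + G(-19)) = √(2*(3*(-4))/(-5 + 3*(-4)) - 17) = √(2*(-12)/(-5 - 12) - 17) = √(2*(-12)/(-17) - 17) = √(2*(-12)*(-1/17) - 17) = √(24/17 - 17) = √(-265/17) = I*√4505/17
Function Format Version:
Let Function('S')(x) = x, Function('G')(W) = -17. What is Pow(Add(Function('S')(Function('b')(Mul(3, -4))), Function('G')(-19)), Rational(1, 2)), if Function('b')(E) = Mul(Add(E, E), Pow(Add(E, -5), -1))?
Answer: Mul(Rational(1, 17), I, Pow(4505, Rational(1, 2))) ≈ Mul(3.9482, I)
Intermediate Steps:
Function('b')(E) = Mul(2, E, Pow(Add(-5, E), -1)) (Function('b')(E) = Mul(Mul(2, E), Pow(Add(-5, E), -1)) = Mul(2, E, Pow(Add(-5, E), -1)))
Pow(Add(Function('S')(Function('b')(Mul(3, -4))), Function('G')(-19)), Rational(1, 2)) = Pow(Add(Mul(2, Mul(3, -4), Pow(Add(-5, Mul(3, -4)), -1)), -17), Rational(1, 2)) = Pow(Add(Mul(2, -12, Pow(Add(-5, -12), -1)), -17), Rational(1, 2)) = Pow(Add(Mul(2, -12, Pow(-17, -1)), -17), Rational(1, 2)) = Pow(Add(Mul(2, -12, Rational(-1, 17)), -17), Rational(1, 2)) = Pow(Add(Rational(24, 17), -17), Rational(1, 2)) = Pow(Rational(-265, 17), Rational(1, 2)) = Mul(Rational(1, 17), I, Pow(4505, Rational(1, 2)))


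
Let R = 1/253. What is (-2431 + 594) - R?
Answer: -464762/253 ≈ -1837.0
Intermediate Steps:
R = 1/253 ≈ 0.0039526
(-2431 + 594) - R = (-2431 + 594) - 1*1/253 = -1837 - 1/253 = -464762/253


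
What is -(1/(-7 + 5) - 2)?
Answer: 5/2 ≈ 2.5000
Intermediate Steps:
-(1/(-7 + 5) - 2) = -(1/(-2) - 2) = -(-1/2 - 2) = -(-5)/2 = -1*(-5/2) = 5/2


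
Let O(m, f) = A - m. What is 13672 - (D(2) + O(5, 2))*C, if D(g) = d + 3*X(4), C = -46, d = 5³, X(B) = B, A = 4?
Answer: 19928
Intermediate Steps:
d = 125
D(g) = 137 (D(g) = 125 + 3*4 = 125 + 12 = 137)
O(m, f) = 4 - m
13672 - (D(2) + O(5, 2))*C = 13672 - (137 + (4 - 1*5))*(-46) = 13672 - (137 + (4 - 5))*(-46) = 13672 - (137 - 1)*(-46) = 13672 - 136*(-46) = 13672 - 1*(-6256) = 13672 + 6256 = 19928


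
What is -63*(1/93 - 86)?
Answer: 167937/31 ≈ 5417.3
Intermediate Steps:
-63*(1/93 - 86) = -63*(-7997/93) = 167937/31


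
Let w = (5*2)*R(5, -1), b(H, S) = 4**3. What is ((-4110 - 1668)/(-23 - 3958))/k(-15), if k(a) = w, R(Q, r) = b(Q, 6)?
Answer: 963/424640 ≈ 0.0022678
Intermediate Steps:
b(H, S) = 64
R(Q, r) = 64
w = 640 (w = (5*2)*64 = 10*64 = 640)
k(a) = 640
((-4110 - 1668)/(-23 - 3958))/k(-15) = ((-4110 - 1668)/(-23 - 3958))/640 = -5778/(-3981)*(1/640) = -5778*(-1/3981)*(1/640) = (1926/1327)*(1/640) = 963/424640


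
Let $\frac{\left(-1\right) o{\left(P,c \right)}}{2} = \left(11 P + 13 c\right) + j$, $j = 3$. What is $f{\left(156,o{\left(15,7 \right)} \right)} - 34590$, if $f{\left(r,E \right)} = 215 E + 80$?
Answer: $-145880$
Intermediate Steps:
$o{\left(P,c \right)} = -6 - 26 c - 22 P$ ($o{\left(P,c \right)} = - 2 \left(\left(11 P + 13 c\right) + 3\right) = - 2 \left(3 + 11 P + 13 c\right) = -6 - 26 c - 22 P$)
$f{\left(r,E \right)} = 80 + 215 E$
$f{\left(156,o{\left(15,7 \right)} \right)} - 34590 = \left(80 + 215 \left(-6 - 182 - 330\right)\right) - 34590 = \left(80 + 215 \left(-518\right)\right) - 34590 = \left(80 - 111370\right) - 34590 = -111290 - 34590 = -145880$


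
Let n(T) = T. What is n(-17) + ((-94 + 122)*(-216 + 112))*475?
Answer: -1383217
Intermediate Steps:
n(-17) + ((-94 + 122)*(-216 + 112))*475 = -17 + ((-94 + 122)*(-216 + 112))*475 = -17 + (28*(-104))*475 = -17 - 2912*475 = -17 - 1383200 = -1383217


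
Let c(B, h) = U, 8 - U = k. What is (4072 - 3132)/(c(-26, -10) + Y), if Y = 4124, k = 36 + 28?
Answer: 235/1017 ≈ 0.23107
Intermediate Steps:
k = 64
U = -56 (U = 8 - 1*64 = 8 - 64 = -56)
c(B, h) = -56
(4072 - 3132)/(c(-26, -10) + Y) = (4072 - 3132)/(-56 + 4124) = 940/4068 = 940*(1/4068) = 235/1017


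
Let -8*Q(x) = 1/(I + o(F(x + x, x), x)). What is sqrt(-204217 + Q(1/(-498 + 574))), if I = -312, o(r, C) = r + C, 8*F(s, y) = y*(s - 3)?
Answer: I*sqrt(10610904746972786417)/7208257 ≈ 451.9*I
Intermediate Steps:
F(s, y) = y*(-3 + s)/8 (F(s, y) = (y*(s - 3))/8 = (y*(-3 + s))/8 = y*(-3 + s)/8)
o(r, C) = C + r
Q(x) = -1/(8*(-312 + x + x*(-3 + 2*x)/8)) (Q(x) = -1/(8*(-312 + (x + x*(-3 + (x + x))/8))) = -1/(8*(-312 + (x + x*(-3 + 2*x)/8))) = -1/(8*(-312 + x + x*(-3 + 2*x)/8)))
sqrt(-204217 + Q(1/(-498 + 574))) = sqrt(-204217 - 1/(-2496 + 2*(1/(-498 + 574))**2 + 5/(-498 + 574))) = sqrt(-204217 - 1/(-2496 + 2*(1/76)**2 + 5/76)) = sqrt(-204217 - 1/(-2496 + 2*(1/76)**2 + 5*(1/76))) = sqrt(-204217 - 1/(-2496 + 2*(1/5776) + 5/76)) = sqrt(-204217 - 1/(-2496 + 1/2888 + 5/76)) = sqrt(-204217 - 1/(-7208257/2888)) = sqrt(-204217 - 1*(-2888/7208257)) = sqrt(-204217 + 2888/7208257) = sqrt(-1472048616881/7208257) = I*sqrt(10610904746972786417)/7208257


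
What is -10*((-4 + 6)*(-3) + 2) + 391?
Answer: 431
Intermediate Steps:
-10*((-4 + 6)*(-3) + 2) + 391 = -10*(2*(-3) + 2) + 391 = -10*(-6 + 2) + 391 = -10*(-4) + 391 = 40 + 391 = 431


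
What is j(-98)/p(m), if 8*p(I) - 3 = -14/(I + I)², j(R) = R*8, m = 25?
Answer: -7840000/3743 ≈ -2094.6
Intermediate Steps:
j(R) = 8*R
p(I) = 3/8 - 7/(16*I²) (p(I) = 3/8 + (-14/(I + I)²)/8 = 3/8 + (-14*1/(4*I²))/8 = 3/8 + (-7/(2*I²))/8 = 3/8 - 7/(16*I²))
j(-98)/p(m) = (8*(-98))/(3/8 - 7/16/25²) = -784/(3/8 - 7/16*1/625) = -784/(3/8 - 7/10000) = -784/3743/10000 = -784*10000/3743 = -7840000/3743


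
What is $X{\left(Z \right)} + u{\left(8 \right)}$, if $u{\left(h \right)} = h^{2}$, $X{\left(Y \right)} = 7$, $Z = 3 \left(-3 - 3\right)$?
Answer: $71$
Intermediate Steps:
$Z = -18$ ($Z = 3 \left(-6\right) = -18$)
$X{\left(Z \right)} + u{\left(8 \right)} = 7 + 8^{2} = 7 + 64 = 71$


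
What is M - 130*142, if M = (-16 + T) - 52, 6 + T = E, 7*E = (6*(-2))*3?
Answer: -129774/7 ≈ -18539.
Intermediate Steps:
E = -36/7 (E = ((6*(-2))*3)/7 = (-12*3)/7 = (⅐)*(-36) = -36/7 ≈ -5.1429)
T = -78/7 (T = -6 - 36/7 = -78/7 ≈ -11.143)
M = -554/7 (M = (-16 - 78/7) - 52 = -190/7 - 52 = -554/7 ≈ -79.143)
M - 130*142 = -554/7 - 130*142 = -554/7 - 18460 = -129774/7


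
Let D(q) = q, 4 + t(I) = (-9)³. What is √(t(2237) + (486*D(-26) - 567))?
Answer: 4*I*√871 ≈ 118.05*I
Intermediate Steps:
t(I) = -733 (t(I) = -4 + (-9)³ = -4 - 729 = -733)
√(t(2237) + (486*D(-26) - 567)) = √(-733 + (486*(-26) - 567)) = √(-733 + (-12636 - 567)) = √(-733 - 13203) = √(-13936) = 4*I*√871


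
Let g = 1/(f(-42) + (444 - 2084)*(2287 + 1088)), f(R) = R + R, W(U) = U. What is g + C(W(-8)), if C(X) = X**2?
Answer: 354245375/5535084 ≈ 64.000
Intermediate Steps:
f(R) = 2*R
g = -1/5535084 (g = 1/(2*(-42) + (444 - 2084)*(2287 + 1088)) = 1/(-84 - 1640*3375) = 1/(-84 - 5535000) = 1/(-5535084) = -1/5535084 ≈ -1.8067e-7)
g + C(W(-8)) = -1/5535084 + (-8)**2 = -1/5535084 + 64 = 354245375/5535084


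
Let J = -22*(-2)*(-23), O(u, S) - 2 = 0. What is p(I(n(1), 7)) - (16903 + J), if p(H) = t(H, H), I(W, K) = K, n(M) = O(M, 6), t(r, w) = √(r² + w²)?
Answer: -15891 + 7*√2 ≈ -15881.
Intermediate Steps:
O(u, S) = 2 (O(u, S) = 2 + 0 = 2)
n(M) = 2
p(H) = √2*√(H²) (p(H) = √(H² + H²) = √(2*H²) = √2*√(H²))
J = -1012 (J = 44*(-23) = -1012)
p(I(n(1), 7)) - (16903 + J) = √2*√(7²) - (16903 - 1012) = √2*√49 - 1*15891 = √2*7 - 15891 = 7*√2 - 15891 = -15891 + 7*√2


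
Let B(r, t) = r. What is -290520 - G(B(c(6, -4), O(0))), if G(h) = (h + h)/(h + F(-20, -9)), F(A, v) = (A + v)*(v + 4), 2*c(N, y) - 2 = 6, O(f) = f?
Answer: -43287488/149 ≈ -2.9052e+5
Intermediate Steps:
c(N, y) = 4 (c(N, y) = 1 + (1/2)*6 = 1 + 3 = 4)
F(A, v) = (4 + v)*(A + v) (F(A, v) = (A + v)*(4 + v) = (4 + v)*(A + v))
G(h) = 2*h/(145 + h) (G(h) = (h + h)/(h + ((-9)**2 + 4*(-20) + 4*(-9) - 20*(-9))) = (2*h)/(h + (81 - 80 - 36 + 180)) = (2*h)/(h + 145) = (2*h)/(145 + h) = 2*h/(145 + h))
-290520 - G(B(c(6, -4), O(0))) = -290520 - 2*4/(145 + 4) = -290520 - 2*4/149 = -290520 - 1*8/149 = -290520 - 8/149 = -43287488/149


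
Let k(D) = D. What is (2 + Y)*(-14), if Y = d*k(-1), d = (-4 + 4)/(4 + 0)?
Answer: -28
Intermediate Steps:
d = 0 (d = 0/4 = 0*(1/4) = 0)
Y = 0 (Y = 0*(-1) = 0)
(2 + Y)*(-14) = (2 + 0)*(-14) = 2*(-14) = -28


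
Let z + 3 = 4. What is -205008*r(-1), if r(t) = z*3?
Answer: -615024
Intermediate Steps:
z = 1 (z = -3 + 4 = 1)
r(t) = 3 (r(t) = 1*3 = 3)
-205008*r(-1) = -205008*3 = -615024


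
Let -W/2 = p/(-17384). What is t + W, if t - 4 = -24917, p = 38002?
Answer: -108252897/4346 ≈ -24909.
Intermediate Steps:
t = -24913 (t = 4 - 24917 = -24913)
W = 19001/4346 (W = -76004/(-17384) = -76004*(-1)/17384 = -2*(-19001/8692) = 19001/4346 ≈ 4.3721)
t + W = -24913 + 19001/4346 = -108252897/4346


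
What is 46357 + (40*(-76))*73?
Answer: -175563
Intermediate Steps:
46357 + (40*(-76))*73 = 46357 - 3040*73 = 46357 - 221920 = -175563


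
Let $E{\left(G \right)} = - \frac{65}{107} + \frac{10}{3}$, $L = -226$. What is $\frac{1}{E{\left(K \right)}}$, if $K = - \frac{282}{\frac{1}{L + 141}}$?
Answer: $\frac{321}{875} \approx 0.36686$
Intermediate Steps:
$K = 23970$ ($K = - \frac{282}{\frac{1}{-226 + 141}} = - \frac{282}{\frac{1}{-85}} = - \frac{282}{- \frac{1}{85}} = \left(-282\right) \left(-85\right) = 23970$)
$E{\left(G \right)} = \frac{875}{321}$ ($E{\left(G \right)} = \left(-65\right) \frac{1}{107} + 10 \cdot \frac{1}{3} = - \frac{65}{107} + \frac{10}{3} = \frac{875}{321}$)
$\frac{1}{E{\left(K \right)}} = \frac{1}{\frac{875}{321}} = \frac{321}{875}$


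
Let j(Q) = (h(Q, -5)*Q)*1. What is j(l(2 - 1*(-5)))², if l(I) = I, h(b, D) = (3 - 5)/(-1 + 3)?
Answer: 49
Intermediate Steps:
h(b, D) = -1 (h(b, D) = -2/2 = -2*½ = -1)
j(Q) = -Q (j(Q) = -Q*1 = -Q)
j(l(2 - 1*(-5)))² = (-(2 - 1*(-5)))² = (-(2 + 5))² = (-1*7)² = (-7)² = 49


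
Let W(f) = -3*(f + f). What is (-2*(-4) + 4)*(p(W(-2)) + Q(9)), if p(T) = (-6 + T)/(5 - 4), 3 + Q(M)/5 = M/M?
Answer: -48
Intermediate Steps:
W(f) = -6*f
Q(M) = -10 (Q(M) = -15 + 5*(M/M) = -15 + 5*1 = -15 + 5 = -10)
p(T) = -6 + T (p(T) = (-6 + T)/1 = (-6 + T)*1 = -6 + T)
(-2*(-4) + 4)*(p(W(-2)) + Q(9)) = (-2*(-4) + 4)*((-6 - 6*(-2)) - 10) = (8 + 4)*((-6 + 12) - 10) = 12*(6 - 10) = 12*(-4) = -48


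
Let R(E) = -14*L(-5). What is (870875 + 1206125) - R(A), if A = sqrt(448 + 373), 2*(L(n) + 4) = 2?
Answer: 2076958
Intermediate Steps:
L(n) = -3 (L(n) = -4 + (1/2)*2 = -4 + 1 = -3)
A = sqrt(821) ≈ 28.653
R(E) = 42 (R(E) = -14*(-3) = 42)
(870875 + 1206125) - R(A) = (870875 + 1206125) - 1*42 = 2077000 - 42 = 2076958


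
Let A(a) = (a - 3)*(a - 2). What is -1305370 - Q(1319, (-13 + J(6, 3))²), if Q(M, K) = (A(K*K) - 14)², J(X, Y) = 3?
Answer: -9990000902105434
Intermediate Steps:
A(a) = (-3 + a)*(-2 + a)
Q(M, K) = (-8 + K⁴ - 5*K²)² (Q(M, K) = ((6 + (K*K)² - 5*K*K) - 14)² = ((6 + (K²)² - 5*K²) - 14)² = ((6 + K⁴ - 5*K²) - 14)² = (-8 + K⁴ - 5*K²)²)
-1305370 - Q(1319, (-13 + J(6, 3))²) = -1305370 - (8 - ((-13 + 3)²)⁴ + 5*((-13 + 3)²)²)² = -1305370 - (8 - ((-10)²)⁴ + 5*((-10)²)²)² = -1305370 - (8 - 1*100⁴ + 5*100²)² = -1305370 - (8 - 1*100000000 + 5*10000)² = -1305370 - (8 - 100000000 + 50000)² = -1305370 - 1*(-99949992)² = -1305370 - 1*9990000900800064 = -1305370 - 9990000900800064 = -9990000902105434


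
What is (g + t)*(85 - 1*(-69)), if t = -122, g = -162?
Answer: -43736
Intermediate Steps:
(g + t)*(85 - 1*(-69)) = (-162 - 122)*(85 - 1*(-69)) = -284*(85 + 69) = -284*154 = -43736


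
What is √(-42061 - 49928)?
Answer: 3*I*√10221 ≈ 303.3*I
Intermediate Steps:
√(-42061 - 49928) = √(-91989) = 3*I*√10221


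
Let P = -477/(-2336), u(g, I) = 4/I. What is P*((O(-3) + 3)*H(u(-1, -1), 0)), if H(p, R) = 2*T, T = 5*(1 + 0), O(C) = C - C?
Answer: 7155/1168 ≈ 6.1259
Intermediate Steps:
O(C) = 0
T = 5 (T = 5*1 = 5)
P = 477/2336 (P = -477*(-1/2336) = 477/2336 ≈ 0.20420)
H(p, R) = 10 (H(p, R) = 2*5 = 10)
P*((O(-3) + 3)*H(u(-1, -1), 0)) = 477*((0 + 3)*10)/2336 = 477*(3*10)/2336 = (477/2336)*30 = 7155/1168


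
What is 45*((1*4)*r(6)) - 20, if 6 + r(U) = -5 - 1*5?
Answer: -2900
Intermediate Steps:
r(U) = -16 (r(U) = -6 + (-5 - 1*5) = -6 + (-5 - 5) = -6 - 10 = -16)
45*((1*4)*r(6)) - 20 = 45*((1*4)*(-16)) - 20 = 45*(4*(-16)) - 20 = 45*(-64) - 20 = -2880 - 20 = -2900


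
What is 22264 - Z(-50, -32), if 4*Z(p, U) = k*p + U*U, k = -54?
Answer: 21333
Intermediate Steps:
Z(p, U) = -27*p/2 + U²/4 (Z(p, U) = (-54*p + U*U)/4 = (-54*p + U²)/4 = (U² - 54*p)/4 = -27*p/2 + U²/4)
22264 - Z(-50, -32) = 22264 - (-27/2*(-50) + (¼)*(-32)²) = 22264 - (675 + (¼)*1024) = 22264 - (675 + 256) = 22264 - 1*931 = 22264 - 931 = 21333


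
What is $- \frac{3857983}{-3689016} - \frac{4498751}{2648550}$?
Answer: $- \frac{354327974687}{542807962600} \approx -0.65277$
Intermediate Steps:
$- \frac{3857983}{-3689016} - \frac{4498751}{2648550} = \left(-3857983\right) \left(- \frac{1}{3689016}\right) - \frac{4498751}{2648550} = \frac{3857983}{3689016} - \frac{4498751}{2648550} = - \frac{354327974687}{542807962600}$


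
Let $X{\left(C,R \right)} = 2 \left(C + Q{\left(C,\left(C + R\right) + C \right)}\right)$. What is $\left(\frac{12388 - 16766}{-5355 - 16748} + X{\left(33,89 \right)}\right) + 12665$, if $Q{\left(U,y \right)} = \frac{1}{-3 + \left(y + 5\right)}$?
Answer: $\frac{44179478553}{3470171} \approx 12731.0$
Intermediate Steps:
$Q{\left(U,y \right)} = \frac{1}{2 + y}$ ($Q{\left(U,y \right)} = \frac{1}{-3 + \left(5 + y\right)} = \frac{1}{2 + y}$)
$X{\left(C,R \right)} = 2 C + \frac{2}{2 + R + 2 C}$ ($X{\left(C,R \right)} = 2 \left(C + \frac{1}{2 + \left(\left(C + R\right) + C\right)}\right) = 2 \left(C + \frac{1}{2 + \left(R + 2 C\right)}\right) = 2 \left(C + \frac{1}{2 + R + 2 C}\right) = 2 C + \frac{2}{2 + R + 2 C}$)
$\left(\frac{12388 - 16766}{-5355 - 16748} + X{\left(33,89 \right)}\right) + 12665 = \left(\frac{12388 - 16766}{-5355 - 16748} + \frac{2 \left(1 + 33 \left(2 + 89 + 2 \cdot 33\right)\right)}{2 + 89 + 2 \cdot 33}\right) + 12665 = \left(- \frac{4378}{-22103} + \frac{2 \left(1 + 33 \left(2 + 89 + 66\right)\right)}{2 + 89 + 66}\right) + 12665 = \left(\left(-4378\right) \left(- \frac{1}{22103}\right) + \frac{2 \left(1 + 33 \cdot 157\right)}{157}\right) + 12665 = \left(\frac{4378}{22103} + 2 \cdot \frac{1}{157} \left(1 + 5181\right)\right) + 12665 = \left(\frac{4378}{22103} + 2 \cdot \frac{1}{157} \cdot 5182\right) + 12665 = \left(\frac{4378}{22103} + \frac{10364}{157}\right) + 12665 = \frac{229762838}{3470171} + 12665 = \frac{44179478553}{3470171}$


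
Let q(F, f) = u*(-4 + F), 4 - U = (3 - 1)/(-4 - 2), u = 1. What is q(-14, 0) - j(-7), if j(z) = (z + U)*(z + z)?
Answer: -166/3 ≈ -55.333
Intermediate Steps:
U = 13/3 (U = 4 - (3 - 1)/(-4 - 2) = 4 - 2/(-6) = 4 - 2*(-1)/6 = 4 - 1*(-⅓) = 4 + ⅓ = 13/3 ≈ 4.3333)
q(F, f) = -4 + F (q(F, f) = 1*(-4 + F) = -4 + F)
j(z) = 2*z*(13/3 + z) (j(z) = (z + 13/3)*(z + z) = (13/3 + z)*(2*z) = 2*z*(13/3 + z))
q(-14, 0) - j(-7) = (-4 - 14) - 2*(-7)*(13 + 3*(-7))/3 = -18 - 2*(-7)*(13 - 21)/3 = -18 - 2*(-7)*(-8)/3 = -18 - 1*112/3 = -18 - 112/3 = -166/3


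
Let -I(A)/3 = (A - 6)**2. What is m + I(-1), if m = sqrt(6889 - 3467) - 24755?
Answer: -24902 + sqrt(3422) ≈ -24844.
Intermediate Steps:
I(A) = -3*(-6 + A)**2 (I(A) = -3*(A - 6)**2 = -3*(-6 + A)**2)
m = -24755 + sqrt(3422) (m = sqrt(3422) - 24755 = -24755 + sqrt(3422) ≈ -24697.)
m + I(-1) = (-24755 + sqrt(3422)) - 3*(-6 - 1)**2 = (-24755 + sqrt(3422)) - 3*(-7)**2 = (-24755 + sqrt(3422)) - 3*49 = (-24755 + sqrt(3422)) - 147 = -24902 + sqrt(3422)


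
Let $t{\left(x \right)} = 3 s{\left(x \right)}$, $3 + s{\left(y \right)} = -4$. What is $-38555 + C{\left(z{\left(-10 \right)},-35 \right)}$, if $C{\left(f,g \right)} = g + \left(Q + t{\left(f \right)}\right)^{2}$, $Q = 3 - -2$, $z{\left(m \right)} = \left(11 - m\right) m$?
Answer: $-38334$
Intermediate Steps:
$s{\left(y \right)} = -7$ ($s{\left(y \right)} = -3 - 4 = -7$)
$z{\left(m \right)} = m \left(11 - m\right)$
$t{\left(x \right)} = -21$ ($t{\left(x \right)} = 3 \left(-7\right) = -21$)
$Q = 5$ ($Q = 3 + 2 = 5$)
$C{\left(f,g \right)} = 256 + g$ ($C{\left(f,g \right)} = g + \left(5 - 21\right)^{2} = g + \left(-16\right)^{2} = g + 256 = 256 + g$)
$-38555 + C{\left(z{\left(-10 \right)},-35 \right)} = -38555 + \left(256 - 35\right) = -38555 + 221 = -38334$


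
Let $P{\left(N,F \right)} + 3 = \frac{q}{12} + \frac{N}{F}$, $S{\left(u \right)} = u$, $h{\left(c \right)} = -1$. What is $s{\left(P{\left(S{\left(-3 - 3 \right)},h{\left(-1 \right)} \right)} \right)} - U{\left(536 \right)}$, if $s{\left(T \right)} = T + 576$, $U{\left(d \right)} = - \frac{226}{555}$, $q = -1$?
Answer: $\frac{1286099}{2220} \approx 579.32$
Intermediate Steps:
$U{\left(d \right)} = - \frac{226}{555}$ ($U{\left(d \right)} = \left(-226\right) \frac{1}{555} = - \frac{226}{555}$)
$P{\left(N,F \right)} = - \frac{37}{12} + \frac{N}{F}$ ($P{\left(N,F \right)} = -3 + \left(- \frac{1}{12} + \frac{N}{F}\right) = -3 + \left(\left(-1\right) \frac{1}{12} + \frac{N}{F}\right) = -3 - \left(\frac{1}{12} - \frac{N}{F}\right) = - \frac{37}{12} + \frac{N}{F}$)
$s{\left(T \right)} = 576 + T$
$s{\left(P{\left(S{\left(-3 - 3 \right)},h{\left(-1 \right)} \right)} \right)} - U{\left(536 \right)} = \left(576 - \left(\frac{37}{12} - \frac{-3 - 3}{-1}\right)\right) - - \frac{226}{555} = \left(576 - - \frac{35}{12}\right) + \frac{226}{555} = \left(576 + \left(- \frac{37}{12} + 6\right)\right) + \frac{226}{555} = \left(576 + \frac{35}{12}\right) + \frac{226}{555} = \frac{6947}{12} + \frac{226}{555} = \frac{1286099}{2220}$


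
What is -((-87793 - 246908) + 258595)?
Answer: 76106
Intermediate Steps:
-((-87793 - 246908) + 258595) = -(-334701 + 258595) = -1*(-76106) = 76106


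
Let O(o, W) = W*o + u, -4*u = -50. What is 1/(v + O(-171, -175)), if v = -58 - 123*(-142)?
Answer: 2/94691 ≈ 2.1121e-5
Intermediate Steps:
u = 25/2 (u = -¼*(-50) = 25/2 ≈ 12.500)
O(o, W) = 25/2 + W*o (O(o, W) = W*o + 25/2 = 25/2 + W*o)
v = 17408 (v = -58 + 17466 = 17408)
1/(v + O(-171, -175)) = 1/(17408 + (25/2 - 175*(-171))) = 1/(17408 + (25/2 + 29925)) = 1/(17408 + 59875/2) = 1/(94691/2) = 2/94691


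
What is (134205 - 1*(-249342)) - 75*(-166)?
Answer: 395997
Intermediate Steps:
(134205 - 1*(-249342)) - 75*(-166) = (134205 + 249342) + 12450 = 383547 + 12450 = 395997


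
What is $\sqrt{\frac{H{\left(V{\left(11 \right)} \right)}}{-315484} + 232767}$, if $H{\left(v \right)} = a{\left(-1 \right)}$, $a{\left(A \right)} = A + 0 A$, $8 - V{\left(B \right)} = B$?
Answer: $\frac{\sqrt{5791833854005459}}{157742} \approx 482.46$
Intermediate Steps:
$V{\left(B \right)} = 8 - B$
$a{\left(A \right)} = A$ ($a{\left(A \right)} = A + 0 = A$)
$H{\left(v \right)} = -1$
$\sqrt{\frac{H{\left(V{\left(11 \right)} \right)}}{-315484} + 232767} = \sqrt{- \frac{1}{-315484} + 232767} = \sqrt{\left(-1\right) \left(- \frac{1}{315484}\right) + 232767} = \sqrt{\frac{1}{315484} + 232767} = \sqrt{\frac{73434264229}{315484}} = \frac{\sqrt{5791833854005459}}{157742}$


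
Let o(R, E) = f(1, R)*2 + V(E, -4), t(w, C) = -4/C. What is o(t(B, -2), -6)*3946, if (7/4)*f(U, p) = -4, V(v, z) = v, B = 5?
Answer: -292004/7 ≈ -41715.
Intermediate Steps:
f(U, p) = -16/7 (f(U, p) = (4/7)*(-4) = -16/7)
o(R, E) = -32/7 + E (o(R, E) = -16/7*2 + E = -32/7 + E)
o(t(B, -2), -6)*3946 = (-32/7 - 6)*3946 = -74/7*3946 = -292004/7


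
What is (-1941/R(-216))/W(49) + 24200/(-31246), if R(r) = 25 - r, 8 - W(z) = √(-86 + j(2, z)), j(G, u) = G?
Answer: -168544186/139310291 - 1941*I*√21/17834 ≈ -1.2098 - 0.49875*I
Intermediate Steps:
W(z) = 8 - 2*I*√21 (W(z) = 8 - √(-86 + 2) = 8 - √(-84) = 8 - 2*I*√21)
(-1941/R(-216))/W(49) + 24200/(-31246) = (-1941/(25 - 1*(-216)))/(8 - 2*I*√21) + 24200/(-31246) = (-1941/(25 + 216))/(8 - 2*I*√21) + 24200*(-1/31246) = (-1941/241)/(8 - 2*I*√21) - 12100/15623 = (-1941*1/241)/(8 - 2*I*√21) - 12100/15623 = -1941/(241*(8 - 2*I*√21)) - 12100/15623 = -12100/15623 - 1941/(241*(8 - 2*I*√21))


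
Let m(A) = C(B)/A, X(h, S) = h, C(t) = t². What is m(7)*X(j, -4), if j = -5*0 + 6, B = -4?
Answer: 96/7 ≈ 13.714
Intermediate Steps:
j = 6 (j = 0 + 6 = 6)
m(A) = 16/A (m(A) = (-4)²/A = 16/A)
m(7)*X(j, -4) = (16/7)*6 = 96/7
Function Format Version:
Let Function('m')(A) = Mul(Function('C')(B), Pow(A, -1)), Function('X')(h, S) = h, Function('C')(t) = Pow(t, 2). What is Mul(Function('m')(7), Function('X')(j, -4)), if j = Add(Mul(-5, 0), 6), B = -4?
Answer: Rational(96, 7) ≈ 13.714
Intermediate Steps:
j = 6 (j = Add(0, 6) = 6)
Function('m')(A) = Mul(16, Pow(A, -1)) (Function('m')(A) = Mul(Pow(-4, 2), Pow(A, -1)) = Mul(16, Pow(A, -1)))
Mul(Function('m')(7), Function('X')(j, -4)) = Mul(Mul(16, Pow(7, -1)), 6) = Mul(Mul(16, Rational(1, 7)), 6) = Mul(Rational(16, 7), 6) = Rational(96, 7)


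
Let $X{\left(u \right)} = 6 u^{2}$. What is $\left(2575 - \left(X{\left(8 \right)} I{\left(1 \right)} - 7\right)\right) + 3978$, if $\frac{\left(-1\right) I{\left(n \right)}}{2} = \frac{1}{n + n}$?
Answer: $6944$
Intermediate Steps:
$I{\left(n \right)} = - \frac{1}{n}$ ($I{\left(n \right)} = - \frac{2}{n + n} = - \frac{2}{2 n} = - 2 \frac{1}{2 n} = - \frac{1}{n}$)
$\left(2575 - \left(X{\left(8 \right)} I{\left(1 \right)} - 7\right)\right) + 3978 = \left(2575 - \left(6 \cdot 8^{2} \left(- 1^{-1}\right) - 7\right)\right) + 3978 = \left(2575 - \left(6 \cdot 64 \left(\left(-1\right) 1\right) - 7\right)\right) + 3978 = \left(2575 - \left(384 \left(-1\right) - 7\right)\right) + 3978 = \left(2575 - \left(-384 - 7\right)\right) + 3978 = \left(2575 - -391\right) + 3978 = \left(2575 + 391\right) + 3978 = 2966 + 3978 = 6944$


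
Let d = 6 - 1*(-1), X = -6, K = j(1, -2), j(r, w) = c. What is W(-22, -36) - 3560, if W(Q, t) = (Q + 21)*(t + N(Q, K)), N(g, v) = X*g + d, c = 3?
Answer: -3663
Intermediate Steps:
j(r, w) = 3
K = 3
d = 7 (d = 6 + 1 = 7)
N(g, v) = 7 - 6*g (N(g, v) = -6*g + 7 = 7 - 6*g)
W(Q, t) = (21 + Q)*(7 + t - 6*Q) (W(Q, t) = (Q + 21)*(t + (7 - 6*Q)) = (21 + Q)*(7 + t - 6*Q))
W(-22, -36) - 3560 = (147 - 119*(-22) - 6*(-22)² + 21*(-36) - 22*(-36)) - 3560 = (147 + 2618 - 6*484 - 756 + 792) - 3560 = (147 + 2618 - 2904 - 756 + 792) - 3560 = -103 - 3560 = -3663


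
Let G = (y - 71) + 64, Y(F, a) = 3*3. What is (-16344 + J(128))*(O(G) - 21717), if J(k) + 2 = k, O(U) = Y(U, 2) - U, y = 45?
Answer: 352676628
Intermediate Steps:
Y(F, a) = 9
G = 38 (G = (45 - 71) + 64 = -26 + 64 = 38)
O(U) = 9 - U
J(k) = -2 + k
(-16344 + J(128))*(O(G) - 21717) = (-16344 + (-2 + 128))*((9 - 1*38) - 21717) = (-16344 + 126)*((9 - 38) - 21717) = -16218*(-29 - 21717) = -16218*(-21746) = 352676628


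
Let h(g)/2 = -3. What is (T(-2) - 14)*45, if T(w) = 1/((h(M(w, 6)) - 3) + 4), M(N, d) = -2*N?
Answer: -639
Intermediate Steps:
h(g) = -6 (h(g) = 2*(-3) = -6)
T(w) = -1/5 (T(w) = 1/((-6 - 3) + 4) = 1/(-9 + 4) = 1/(-5) = -1/5)
(T(-2) - 14)*45 = (-1/5 - 14)*45 = -71/5*45 = -639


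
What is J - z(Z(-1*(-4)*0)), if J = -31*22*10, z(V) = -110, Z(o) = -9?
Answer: -6710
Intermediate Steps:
J = -6820 (J = -682*10 = -6820)
J - z(Z(-1*(-4)*0)) = -6820 - 1*(-110) = -6820 + 110 = -6710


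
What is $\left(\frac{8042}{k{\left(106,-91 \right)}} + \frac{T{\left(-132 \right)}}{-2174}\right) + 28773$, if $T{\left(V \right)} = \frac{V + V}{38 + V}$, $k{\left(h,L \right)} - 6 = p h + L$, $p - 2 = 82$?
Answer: $\frac{12964197381427}{450553891} \approx 28774.0$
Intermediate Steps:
$p = 84$ ($p = 2 + 82 = 84$)
$k{\left(h,L \right)} = 6 + L + 84 h$ ($k{\left(h,L \right)} = 6 + \left(84 h + L\right) = 6 + \left(L + 84 h\right) = 6 + L + 84 h$)
$T{\left(V \right)} = \frac{2 V}{38 + V}$
$\left(\frac{8042}{k{\left(106,-91 \right)}} + \frac{T{\left(-132 \right)}}{-2174}\right) + 28773 = \left(\frac{8042}{6 - 91 + 84 \cdot 106} + \frac{2 \left(-132\right) \frac{1}{38 - 132}}{-2174}\right) + 28773 = \left(\frac{8042}{6 - 91 + 8904} + 2 \left(-132\right) \frac{1}{-94} \left(- \frac{1}{2174}\right)\right) + 28773 = \left(\frac{8042}{8819} + 2 \left(-132\right) \left(- \frac{1}{94}\right) \left(- \frac{1}{2174}\right)\right) + 28773 = \left(8042 \cdot \frac{1}{8819} + \frac{132}{47} \left(- \frac{1}{2174}\right)\right) + 28773 = \left(\frac{8042}{8819} - \frac{66}{51089}\right) + 28773 = \frac{410275684}{450553891} + 28773 = \frac{12964197381427}{450553891}$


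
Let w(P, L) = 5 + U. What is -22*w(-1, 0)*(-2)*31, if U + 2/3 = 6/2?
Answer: 30008/3 ≈ 10003.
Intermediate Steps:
U = 7/3 (U = -⅔ + 6/2 = -⅔ + 6*(½) = -⅔ + 3 = 7/3 ≈ 2.3333)
w(P, L) = 22/3 (w(P, L) = 5 + 7/3 = 22/3)
-22*w(-1, 0)*(-2)*31 = -484*(-2)/3*31 = -22*(-44/3)*31 = (968/3)*31 = 30008/3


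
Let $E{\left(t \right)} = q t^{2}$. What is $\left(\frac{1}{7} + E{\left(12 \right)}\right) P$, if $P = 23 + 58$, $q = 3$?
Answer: $\frac{245025}{7} \approx 35004.0$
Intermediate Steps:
$E{\left(t \right)} = 3 t^{2}$
$P = 81$
$\left(\frac{1}{7} + E{\left(12 \right)}\right) P = \left(\frac{1}{7} + 3 \cdot 12^{2}\right) 81 = \left(\frac{1}{7} + 3 \cdot 144\right) 81 = \left(\frac{1}{7} + 432\right) 81 = \frac{3025}{7} \cdot 81 = \frac{245025}{7}$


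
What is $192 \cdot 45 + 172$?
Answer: $8812$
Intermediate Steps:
$192 \cdot 45 + 172 = 8640 + 172 = 8812$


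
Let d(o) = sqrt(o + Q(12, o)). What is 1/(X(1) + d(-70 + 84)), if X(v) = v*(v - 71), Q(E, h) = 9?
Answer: -70/4877 - sqrt(23)/4877 ≈ -0.015336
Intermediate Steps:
X(v) = v*(-71 + v)
d(o) = sqrt(9 + o) (d(o) = sqrt(o + 9) = sqrt(9 + o))
1/(X(1) + d(-70 + 84)) = 1/(1*(-71 + 1) + sqrt(9 + (-70 + 84))) = 1/(1*(-70) + sqrt(9 + 14)) = 1/(-70 + sqrt(23))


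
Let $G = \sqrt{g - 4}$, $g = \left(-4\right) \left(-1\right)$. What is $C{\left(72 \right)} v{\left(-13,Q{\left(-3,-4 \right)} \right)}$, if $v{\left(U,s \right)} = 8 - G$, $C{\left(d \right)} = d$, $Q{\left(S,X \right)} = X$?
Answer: $576$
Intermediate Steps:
$g = 4$
$G = 0$ ($G = \sqrt{4 - 4} = \sqrt{0} = 0$)
$v{\left(U,s \right)} = 8$ ($v{\left(U,s \right)} = 8 - 0 = 8 + 0 = 8$)
$C{\left(72 \right)} v{\left(-13,Q{\left(-3,-4 \right)} \right)} = 72 \cdot 8 = 576$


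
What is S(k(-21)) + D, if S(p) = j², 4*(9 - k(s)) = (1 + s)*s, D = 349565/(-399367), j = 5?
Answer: 9634610/399367 ≈ 24.125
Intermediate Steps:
D = -349565/399367 (D = 349565*(-1/399367) = -349565/399367 ≈ -0.87530)
k(s) = 9 - s*(1 + s)/4 (k(s) = 9 - (1 + s)*s/4 = 9 - s*(1 + s)/4)
S(p) = 25 (S(p) = 5² = 25)
S(k(-21)) + D = 25 - 349565/399367 = 9634610/399367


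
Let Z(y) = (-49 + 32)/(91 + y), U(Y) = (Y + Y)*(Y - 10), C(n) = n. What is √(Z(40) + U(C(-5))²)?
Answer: √386120273/131 ≈ 150.00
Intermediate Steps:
U(Y) = 2*Y*(-10 + Y) (U(Y) = (2*Y)*(-10 + Y) = 2*Y*(-10 + Y))
Z(y) = -17/(91 + y)
√(Z(40) + U(C(-5))²) = √(-17/(91 + 40) + (2*(-5)*(-10 - 5))²) = √(-17/131 + (2*(-5)*(-15))²) = √(-17*1/131 + 150²) = √(-17/131 + 22500) = √(2947483/131) = √386120273/131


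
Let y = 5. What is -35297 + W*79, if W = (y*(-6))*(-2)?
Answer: -30557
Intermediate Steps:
W = 60 (W = (5*(-6))*(-2) = -30*(-2) = 60)
-35297 + W*79 = -35297 + 60*79 = -35297 + 4740 = -30557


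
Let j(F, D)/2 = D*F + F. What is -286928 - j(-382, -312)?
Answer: -524532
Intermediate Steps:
j(F, D) = 2*F + 2*D*F (j(F, D) = 2*(D*F + F) = 2*(F + D*F) = 2*F + 2*D*F)
-286928 - j(-382, -312) = -286928 - 2*(-382)*(1 - 312) = -286928 - 2*(-382)*(-311) = -286928 - 1*237604 = -286928 - 237604 = -524532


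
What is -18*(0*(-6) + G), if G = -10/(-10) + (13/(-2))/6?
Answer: 3/2 ≈ 1.5000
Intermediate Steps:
G = -1/12 (G = -10*(-⅒) + (13*(-½))*(⅙) = 1 - 13/2*⅙ = 1 - 13/12 = -1/12 ≈ -0.083333)
-18*(0*(-6) + G) = -18*(0*(-6) - 1/12) = -18*(0 - 1/12) = -18*(-1/12) = 3/2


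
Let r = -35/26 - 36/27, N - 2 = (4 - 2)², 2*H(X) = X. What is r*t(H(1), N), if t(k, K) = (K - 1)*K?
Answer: -1045/13 ≈ -80.385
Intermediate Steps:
H(X) = X/2
N = 6 (N = 2 + (4 - 2)² = 2 + 2² = 2 + 4 = 6)
t(k, K) = K*(-1 + K) (t(k, K) = (-1 + K)*K = K*(-1 + K))
r = -209/78 (r = -35*1/26 - 36*1/27 = -35/26 - 4/3 = -209/78 ≈ -2.6795)
r*t(H(1), N) = -209*(-1 + 6)/13 = -209*5/13 = -209/78*30 = -1045/13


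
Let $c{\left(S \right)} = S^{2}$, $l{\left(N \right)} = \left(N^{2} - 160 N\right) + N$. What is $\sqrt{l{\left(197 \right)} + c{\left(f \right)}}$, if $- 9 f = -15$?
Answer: $\frac{\sqrt{67399}}{3} \approx 86.538$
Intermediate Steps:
$l{\left(N \right)} = N^{2} - 159 N$
$f = \frac{5}{3}$ ($f = \left(- \frac{1}{9}\right) \left(-15\right) = \frac{5}{3} \approx 1.6667$)
$\sqrt{l{\left(197 \right)} + c{\left(f \right)}} = \sqrt{197 \left(-159 + 197\right) + \left(\frac{5}{3}\right)^{2}} = \sqrt{197 \cdot 38 + \frac{25}{9}} = \sqrt{7486 + \frac{25}{9}} = \sqrt{\frac{67399}{9}} = \frac{\sqrt{67399}}{3}$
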